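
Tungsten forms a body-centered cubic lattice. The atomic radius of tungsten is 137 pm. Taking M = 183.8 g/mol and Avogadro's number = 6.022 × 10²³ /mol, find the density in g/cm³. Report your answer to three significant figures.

In a BCC lattice, atoms touch along the body diagonal, so √3·a = 4r, giving a = 316.4 pm = 3.164 × 10^-8 cm.
With Z = 2, ρ = Z·M/(N_A·a³) = 2 × 183.8 / (6.022 × 10²³ × 3.167 × 10^-23) = 19.27 g/cm³.

19.3 g/cm³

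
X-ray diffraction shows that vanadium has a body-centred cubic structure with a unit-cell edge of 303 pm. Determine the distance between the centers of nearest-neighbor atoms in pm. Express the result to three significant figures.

262 pm

In a BCC structure, atoms touch along the body diagonal, so √3·a = 4r; the nearest-neighbor distance equals 2r = 0.8660·a.
d = 0.8660 × 303 = 262 pm.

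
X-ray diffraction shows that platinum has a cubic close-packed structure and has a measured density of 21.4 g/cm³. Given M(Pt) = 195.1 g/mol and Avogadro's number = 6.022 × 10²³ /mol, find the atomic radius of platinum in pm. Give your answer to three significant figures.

For an FCC cell (Z = 4), a³ = Z·M/(N_A·ρ) = 4 × 195.1 / (6.022 × 10²³ × 21.40) = 6.056 × 10^-23 cm³, so a = 3.927 × 10^-8 cm = 392.7 pm.
Atoms touch along the face diagonal, so √2·a = 4r, so r = 0.3536 × a = 139 pm.

139 pm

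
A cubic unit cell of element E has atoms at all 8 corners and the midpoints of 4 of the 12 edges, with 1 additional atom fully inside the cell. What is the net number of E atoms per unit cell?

Corner atoms are shared by 8 cells (1/8 each), edge atoms by 4 (1/4 each), interior atoms are unshared.
Net atoms = 8 × 1/8 + 4 × 1/4 + 1 = 1 + 1 + 1 = 3.

3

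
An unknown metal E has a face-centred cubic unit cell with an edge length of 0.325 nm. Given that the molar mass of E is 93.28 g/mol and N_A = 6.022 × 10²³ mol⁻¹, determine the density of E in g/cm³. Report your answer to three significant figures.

An FCC unit cell contains Z = 4 atoms.
Cell volume: a³ = (0.325 nm)³ = (3.250 × 10^-8 cm)³ = 3.433 × 10^-23 cm³.
ρ = Z·M/(N_A·a³) = 4 × 93.28 / (6.022 × 10²³ × 3.433 × 10^-23) = 18.05 g/cm³.

18.0 g/cm³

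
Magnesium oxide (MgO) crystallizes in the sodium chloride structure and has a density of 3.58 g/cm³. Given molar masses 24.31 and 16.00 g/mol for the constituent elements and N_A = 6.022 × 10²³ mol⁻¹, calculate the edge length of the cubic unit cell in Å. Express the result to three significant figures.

M(MgO) = 40.31 g/mol; Z = 4 formula units per cell.
a³ = Z·M/(N_A·ρ) = 4 × 40.31 / (6.022 × 10²³ × 3.58) = 7.479 × 10^-23 cm³, so a = 4.213 × 10^-8 cm = 4.21 Å.

4.21 Å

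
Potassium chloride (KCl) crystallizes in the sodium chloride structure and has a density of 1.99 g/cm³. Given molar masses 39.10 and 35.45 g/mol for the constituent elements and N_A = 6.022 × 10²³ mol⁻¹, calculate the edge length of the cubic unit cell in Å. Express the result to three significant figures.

6.29 Å

M(KCl) = 74.55 g/mol; Z = 4 formula units per cell.
a³ = Z·M/(N_A·ρ) = 4 × 74.55 / (6.022 × 10²³ × 1.99) = 2.488 × 10^-22 cm³, so a = 6.290 × 10^-8 cm = 6.29 Å.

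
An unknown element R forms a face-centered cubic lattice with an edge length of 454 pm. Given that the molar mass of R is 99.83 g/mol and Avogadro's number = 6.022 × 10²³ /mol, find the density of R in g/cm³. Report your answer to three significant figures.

7.09 g/cm³

An FCC unit cell contains Z = 4 atoms.
Cell volume: a³ = (454 pm)³ = (4.540 × 10^-8 cm)³ = 9.358 × 10^-23 cm³.
ρ = Z·M/(N_A·a³) = 4 × 99.83 / (6.022 × 10²³ × 9.358 × 10^-23) = 7.086 g/cm³.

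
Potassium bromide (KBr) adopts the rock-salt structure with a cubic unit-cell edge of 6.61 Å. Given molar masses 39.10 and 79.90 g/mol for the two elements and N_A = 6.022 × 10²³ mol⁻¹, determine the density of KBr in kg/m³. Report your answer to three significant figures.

2740 kg/m³

The rock-salt structure contains Z = 4 formula units per cell; M(KBr) = 39.10 + 79.90 = 119.0 g/mol.
a³ = (6.610 × 10^-8 cm)³ = 2.888 × 10^-22 cm³.
ρ = 4 × 119.0 / (6.022 × 10²³ × 2.888 × 10^-22) = 2.737 g/cm³ = 2740 kg/m³.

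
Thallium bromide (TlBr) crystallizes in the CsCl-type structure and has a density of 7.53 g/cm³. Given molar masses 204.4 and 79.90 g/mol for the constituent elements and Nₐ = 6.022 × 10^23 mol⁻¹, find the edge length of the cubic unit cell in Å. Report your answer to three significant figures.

M(TlBr) = 284.3 g/mol; Z = 1 formula unit per cell.
a³ = Z·M/(N_A·ρ) = 1 × 284.3 / (6.022 × 10²³ × 7.53) = 6.270 × 10^-23 cm³, so a = 3.973 × 10^-8 cm = 3.97 Å.

3.97 Å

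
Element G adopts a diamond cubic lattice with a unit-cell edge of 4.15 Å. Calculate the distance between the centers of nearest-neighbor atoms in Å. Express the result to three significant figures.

1.80 Å

In a diamond cubic structure, nearest neighbors lie along the body diagonal with √3·a = 8r; the nearest-neighbor distance equals 2r = 0.4330·a.
d = 0.4330 × 4.15 = 1.80 Å.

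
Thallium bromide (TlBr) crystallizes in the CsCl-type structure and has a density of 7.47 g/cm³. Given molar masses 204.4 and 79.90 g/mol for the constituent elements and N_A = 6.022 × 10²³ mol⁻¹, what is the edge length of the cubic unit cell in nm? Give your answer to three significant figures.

M(TlBr) = 284.3 g/mol; Z = 1 formula unit per cell.
a³ = Z·M/(N_A·ρ) = 1 × 284.3 / (6.022 × 10²³ × 7.47) = 6.320 × 10^-23 cm³, so a = 3.983 × 10^-8 cm = 0.398 nm.

0.398 nm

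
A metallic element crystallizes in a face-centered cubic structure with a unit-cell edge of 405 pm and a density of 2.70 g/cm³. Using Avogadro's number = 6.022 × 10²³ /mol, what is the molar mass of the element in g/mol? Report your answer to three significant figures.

An FCC cell has Z = 4 atoms; a = 4.050 × 10^-8 cm.
M = ρ·N_A·a³/Z = 2.70 × 6.022 × 10²³ × 6.643 × 10^-23 / 4 = 27.0 g/mol.

27.0 g/mol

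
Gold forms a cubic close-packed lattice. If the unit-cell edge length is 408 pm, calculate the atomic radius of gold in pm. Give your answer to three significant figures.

In an FCC lattice, atoms touch along the face diagonal, so √2·a = 4r.
r = √2·a/4 = 1.4142 × 408 / 4 = 144 pm.

144 pm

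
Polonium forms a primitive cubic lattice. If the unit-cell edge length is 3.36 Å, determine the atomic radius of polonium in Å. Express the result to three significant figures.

In a simple cubic lattice, atoms touch along the cell edge, so a = 2r.
r = a/2 = 3.36/2 = 1.68 Å.

1.68 Å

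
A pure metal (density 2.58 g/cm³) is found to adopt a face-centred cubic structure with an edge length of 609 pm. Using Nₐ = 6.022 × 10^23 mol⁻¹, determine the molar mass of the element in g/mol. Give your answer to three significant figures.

An FCC cell has Z = 4 atoms; a = 6.090 × 10^-8 cm.
M = ρ·N_A·a³/Z = 2.58 × 6.022 × 10²³ × 2.259 × 10^-22 / 4 = 87.7 g/mol.

87.7 g/mol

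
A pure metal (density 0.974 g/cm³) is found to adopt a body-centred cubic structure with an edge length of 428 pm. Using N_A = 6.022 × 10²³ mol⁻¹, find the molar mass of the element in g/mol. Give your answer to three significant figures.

23.0 g/mol

A BCC cell has Z = 2 atoms; a = 4.280 × 10^-8 cm.
M = ρ·N_A·a³/Z = 0.974 × 6.022 × 10²³ × 7.840 × 10^-23 / 2 = 23.0 g/mol.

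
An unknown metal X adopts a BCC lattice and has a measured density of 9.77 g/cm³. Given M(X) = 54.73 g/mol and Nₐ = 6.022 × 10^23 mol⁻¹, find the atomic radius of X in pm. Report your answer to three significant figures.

For a BCC cell (Z = 2), a³ = Z·M/(N_A·ρ) = 2 × 54.73 / (6.022 × 10²³ × 9.770) = 1.860 × 10^-23 cm³, so a = 2.650 × 10^-8 cm = 265.0 pm.
Atoms touch along the body diagonal, so √3·a = 4r, so r = 0.4330 × a = 115 pm.

115 pm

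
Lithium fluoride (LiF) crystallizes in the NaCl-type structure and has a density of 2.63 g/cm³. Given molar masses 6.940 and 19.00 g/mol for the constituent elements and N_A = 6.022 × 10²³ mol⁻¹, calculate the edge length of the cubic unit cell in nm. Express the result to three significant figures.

0.403 nm

M(LiF) = 25.94 g/mol; Z = 4 formula units per cell.
a³ = Z·M/(N_A·ρ) = 4 × 25.94 / (6.022 × 10²³ × 2.63) = 6.551 × 10^-23 cm³, so a = 4.031 × 10^-8 cm = 0.403 nm.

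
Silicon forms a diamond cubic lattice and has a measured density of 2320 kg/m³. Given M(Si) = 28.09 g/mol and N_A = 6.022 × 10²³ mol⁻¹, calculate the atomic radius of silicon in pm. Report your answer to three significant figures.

For a diamond cubic cell (Z = 8), a³ = Z·M/(N_A·ρ) = 8 × 28.09 / (6.022 × 10²³ × 2.320) = 1.608 × 10^-22 cm³, so a = 5.438 × 10^-8 cm = 543.8 pm.
Nearest neighbors lie along the body diagonal with √3·a = 8r, so r = 0.2165 × a = 118 pm.

118 pm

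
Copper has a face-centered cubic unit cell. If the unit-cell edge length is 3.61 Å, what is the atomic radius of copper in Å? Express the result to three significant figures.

1.28 Å

In an FCC lattice, atoms touch along the face diagonal, so √2·a = 4r.
r = √2·a/4 = 1.4142 × 3.61 / 4 = 1.28 Å.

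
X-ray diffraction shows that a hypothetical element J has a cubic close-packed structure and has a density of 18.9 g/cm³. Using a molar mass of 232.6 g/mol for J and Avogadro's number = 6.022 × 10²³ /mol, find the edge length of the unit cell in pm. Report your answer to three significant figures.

434 pm

With Z = 4 atoms per FCC cell, a³ = Z·M/(N_A·ρ) = 4 × 232.6 / (6.022 × 10²³ × 18.90 g/cm³) = 8.175 × 10^-23 cm³.
a = (8.175 × 10^-23)^(1/3) = 4.340 × 10^-8 cm = 434 pm.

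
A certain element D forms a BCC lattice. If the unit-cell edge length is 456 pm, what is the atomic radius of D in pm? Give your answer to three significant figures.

197 pm

In a BCC lattice, atoms touch along the body diagonal, so √3·a = 4r.
r = √3·a/4 = 1.7321 × 456 / 4 = 197 pm.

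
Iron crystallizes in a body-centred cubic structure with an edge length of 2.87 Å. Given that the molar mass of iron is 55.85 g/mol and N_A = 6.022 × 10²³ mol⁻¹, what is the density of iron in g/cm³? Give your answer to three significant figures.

7.85 g/cm³

A BCC unit cell contains Z = 2 atoms.
Cell volume: a³ = (2.87 Å)³ = (2.870 × 10^-8 cm)³ = 2.364 × 10^-23 cm³.
ρ = Z·M/(N_A·a³) = 2 × 55.85 / (6.022 × 10²³ × 2.364 × 10^-23) = 7.846 g/cm³.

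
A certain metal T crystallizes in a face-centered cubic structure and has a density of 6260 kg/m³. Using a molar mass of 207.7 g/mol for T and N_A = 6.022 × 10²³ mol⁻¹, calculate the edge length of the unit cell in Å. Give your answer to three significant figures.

With Z = 4 atoms per FCC cell, a³ = Z·M/(N_A·ρ) = 4 × 207.7 / (6.022 × 10²³ × 6.260 g/cm³) = 2.204 × 10^-22 cm³.
a = (2.204 × 10^-22)^(1/3) = 6.040 × 10^-8 cm = 6.04 Å.

6.04 Å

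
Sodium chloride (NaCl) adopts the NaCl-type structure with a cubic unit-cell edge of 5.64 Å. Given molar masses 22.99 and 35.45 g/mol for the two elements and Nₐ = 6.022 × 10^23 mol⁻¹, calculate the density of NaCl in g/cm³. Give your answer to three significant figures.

2.16 g/cm³

The NaCl-type structure contains Z = 4 formula units per cell; M(NaCl) = 22.99 + 35.45 = 58.44 g/mol.
a³ = (5.640 × 10^-8 cm)³ = 1.794 × 10^-22 cm³.
ρ = 4 × 58.44 / (6.022 × 10²³ × 1.794 × 10^-22) = 2.164 g/cm³.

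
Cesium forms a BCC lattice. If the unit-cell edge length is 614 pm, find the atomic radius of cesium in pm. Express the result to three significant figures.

In a BCC lattice, atoms touch along the body diagonal, so √3·a = 4r.
r = √3·a/4 = 1.7321 × 614 / 4 = 266 pm.

266 pm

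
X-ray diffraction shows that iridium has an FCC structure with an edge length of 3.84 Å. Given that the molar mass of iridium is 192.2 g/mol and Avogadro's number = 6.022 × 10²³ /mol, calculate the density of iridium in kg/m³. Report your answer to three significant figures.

22500 kg/m³

An FCC unit cell contains Z = 4 atoms.
Cell volume: a³ = (3.84 Å)³ = (3.840 × 10^-8 cm)³ = 5.662 × 10^-23 cm³.
ρ = Z·M/(N_A·a³) = 4 × 192.2 / (6.022 × 10²³ × 5.662 × 10^-23) = 22.55 g/cm³ = 22500 kg/m³.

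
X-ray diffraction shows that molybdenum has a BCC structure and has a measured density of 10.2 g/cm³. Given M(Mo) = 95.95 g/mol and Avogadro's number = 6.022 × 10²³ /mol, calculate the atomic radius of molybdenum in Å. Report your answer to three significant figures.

For a BCC cell (Z = 2), a³ = Z·M/(N_A·ρ) = 2 × 95.95 / (6.022 × 10²³ × 10.20) = 3.124 × 10^-23 cm³, so a = 3.150 × 10^-8 cm = 3.150 Å.
Atoms touch along the body diagonal, so √3·a = 4r, so r = 0.4330 × a = 1.36 Å.

1.36 Å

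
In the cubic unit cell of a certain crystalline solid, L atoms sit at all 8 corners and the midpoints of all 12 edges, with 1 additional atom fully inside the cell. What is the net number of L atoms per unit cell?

5

Corner atoms are shared by 8 cells (1/8 each), edge atoms by 4 (1/4 each), interior atoms are unshared.
Net atoms = 8 × 1/8 + 12 × 1/4 + 1 = 1 + 3 + 1 = 5.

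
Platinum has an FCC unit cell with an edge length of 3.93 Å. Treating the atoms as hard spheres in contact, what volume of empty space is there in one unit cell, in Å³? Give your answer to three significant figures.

In an FCC lattice atoms touch along the face diagonal, so √2·a = 4r, so r = 0.3536a = 1.389 Å.
V_cell = a³ = 60.70 Å³; V_atoms = 4 × (4/3)πr³ = 44.95 Å³.
Empty space = 60.70 − 44.95 = 15.8 Å³.

15.8 Å³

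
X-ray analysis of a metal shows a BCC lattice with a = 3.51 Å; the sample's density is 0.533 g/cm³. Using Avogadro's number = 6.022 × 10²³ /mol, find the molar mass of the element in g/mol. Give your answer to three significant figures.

6.94 g/mol

A BCC cell has Z = 2 atoms; a = 3.510 × 10^-8 cm.
M = ρ·N_A·a³/Z = 0.533 × 6.022 × 10²³ × 4.324 × 10^-23 / 2 = 6.94 g/mol.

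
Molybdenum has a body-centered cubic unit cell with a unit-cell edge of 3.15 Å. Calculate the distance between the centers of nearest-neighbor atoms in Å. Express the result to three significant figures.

In a BCC structure, atoms touch along the body diagonal, so √3·a = 4r; the nearest-neighbor distance equals 2r = 0.8660·a.
d = 0.8660 × 3.15 = 2.73 Å.

2.73 Å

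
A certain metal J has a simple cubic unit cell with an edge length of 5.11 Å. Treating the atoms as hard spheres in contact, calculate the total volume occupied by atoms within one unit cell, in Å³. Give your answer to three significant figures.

In a simple cubic lattice atoms touch along the cell edge, so a = 2r, so r = 0.5000a = 2.555 Å.
V_atoms = Z × (4/3)πr³ = 1 × (4/3)π × (2.555)³ = 69.9 Å³.

69.9 Å³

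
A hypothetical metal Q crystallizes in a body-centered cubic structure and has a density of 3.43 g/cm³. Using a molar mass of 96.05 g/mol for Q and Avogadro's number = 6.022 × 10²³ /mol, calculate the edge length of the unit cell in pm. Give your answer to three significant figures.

With Z = 2 atoms per BCC cell, a³ = Z·M/(N_A·ρ) = 2 × 96.05 / (6.022 × 10²³ × 3.430 g/cm³) = 9.300 × 10^-23 cm³.
a = (9.300 × 10^-23)^(1/3) = 4.531 × 10^-8 cm = 453 pm.

453 pm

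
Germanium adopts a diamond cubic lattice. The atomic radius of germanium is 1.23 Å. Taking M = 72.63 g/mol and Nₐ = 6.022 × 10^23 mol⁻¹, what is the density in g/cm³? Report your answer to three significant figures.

In a diamond cubic lattice, nearest neighbors lie along the body diagonal with √3·a = 8r, giving a = 5.681 Å = 5.681 × 10^-8 cm.
With Z = 8, ρ = Z·M/(N_A·a³) = 8 × 72.63 / (6.022 × 10²³ × 1.834 × 10^-22) = 5.262 g/cm³.

5.26 g/cm³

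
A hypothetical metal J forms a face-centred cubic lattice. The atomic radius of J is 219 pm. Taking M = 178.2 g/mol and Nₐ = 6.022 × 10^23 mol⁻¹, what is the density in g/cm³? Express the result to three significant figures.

In an FCC lattice, atoms touch along the face diagonal, so √2·a = 4r, giving a = 619.4 pm = 6.194 × 10^-8 cm.
With Z = 4, ρ = Z·M/(N_A·a³) = 4 × 178.2 / (6.022 × 10²³ × 2.377 × 10^-22) = 4.980 g/cm³.

4.98 g/cm³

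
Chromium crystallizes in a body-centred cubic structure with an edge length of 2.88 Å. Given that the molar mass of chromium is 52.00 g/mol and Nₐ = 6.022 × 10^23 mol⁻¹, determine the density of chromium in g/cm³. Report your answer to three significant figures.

7.23 g/cm³

A BCC unit cell contains Z = 2 atoms.
Cell volume: a³ = (2.88 Å)³ = (2.880 × 10^-8 cm)³ = 2.389 × 10^-23 cm³.
ρ = Z·M/(N_A·a³) = 2 × 52.00 / (6.022 × 10²³ × 2.389 × 10^-23) = 7.230 g/cm³.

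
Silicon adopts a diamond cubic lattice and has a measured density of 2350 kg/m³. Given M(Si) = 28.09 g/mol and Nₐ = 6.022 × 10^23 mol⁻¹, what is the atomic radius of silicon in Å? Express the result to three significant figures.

1.17 Å

For a diamond cubic cell (Z = 8), a³ = Z·M/(N_A·ρ) = 8 × 28.09 / (6.022 × 10²³ × 2.350) = 1.588 × 10^-22 cm³, so a = 5.415 × 10^-8 cm = 5.415 Å.
Nearest neighbors lie along the body diagonal with √3·a = 8r, so r = 0.2165 × a = 1.17 Å.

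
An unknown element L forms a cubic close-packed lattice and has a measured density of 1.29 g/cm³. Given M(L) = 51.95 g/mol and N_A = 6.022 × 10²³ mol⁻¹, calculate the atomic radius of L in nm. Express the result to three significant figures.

For an FCC cell (Z = 4), a³ = Z·M/(N_A·ρ) = 4 × 51.95 / (6.022 × 10²³ × 1.290) = 2.675 × 10^-22 cm³, so a = 6.443 × 10^-8 cm = 0.6443 nm.
Atoms touch along the face diagonal, so √2·a = 4r, so r = 0.3536 × a = 0.228 nm.

0.228 nm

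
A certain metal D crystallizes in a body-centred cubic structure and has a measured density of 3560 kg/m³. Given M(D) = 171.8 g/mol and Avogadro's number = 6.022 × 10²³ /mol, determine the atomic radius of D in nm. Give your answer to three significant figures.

For a BCC cell (Z = 2), a³ = Z·M/(N_A·ρ) = 2 × 171.8 / (6.022 × 10²³ × 3.560) = 1.603 × 10^-22 cm³, so a = 5.432 × 10^-8 cm = 0.5432 nm.
Atoms touch along the body diagonal, so √3·a = 4r, so r = 0.4330 × a = 0.235 nm.

0.235 nm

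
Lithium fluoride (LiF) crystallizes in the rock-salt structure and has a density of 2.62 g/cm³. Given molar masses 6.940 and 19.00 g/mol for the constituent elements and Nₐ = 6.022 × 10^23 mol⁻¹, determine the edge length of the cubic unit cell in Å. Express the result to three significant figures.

4.04 Å

M(LiF) = 25.94 g/mol; Z = 4 formula units per cell.
a³ = Z·M/(N_A·ρ) = 4 × 25.94 / (6.022 × 10²³ × 2.62) = 6.576 × 10^-23 cm³, so a = 4.036 × 10^-8 cm = 4.04 Å.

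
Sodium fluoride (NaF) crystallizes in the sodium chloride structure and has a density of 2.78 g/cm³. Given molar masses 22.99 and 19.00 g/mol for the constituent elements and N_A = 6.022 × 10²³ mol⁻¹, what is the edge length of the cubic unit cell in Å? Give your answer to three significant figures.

4.65 Å

M(NaF) = 41.99 g/mol; Z = 4 formula units per cell.
a³ = Z·M/(N_A·ρ) = 4 × 41.99 / (6.022 × 10²³ × 2.78) = 1.003 × 10^-22 cm³, so a = 4.647 × 10^-8 cm = 4.65 Å.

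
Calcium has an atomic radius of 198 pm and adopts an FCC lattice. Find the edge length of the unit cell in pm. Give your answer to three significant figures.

In an FCC lattice, atoms touch along the face diagonal, so √2·a = 4r.
a = 4r/√2 = 4 × 198 / 1.4142 = 560 pm.

560 pm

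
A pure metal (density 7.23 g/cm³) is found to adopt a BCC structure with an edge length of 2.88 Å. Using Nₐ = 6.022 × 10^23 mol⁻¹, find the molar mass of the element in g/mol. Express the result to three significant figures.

52.0 g/mol

A BCC cell has Z = 2 atoms; a = 2.880 × 10^-8 cm.
M = ρ·N_A·a³/Z = 7.23 × 6.022 × 10²³ × 2.389 × 10^-23 / 2 = 52.0 g/mol.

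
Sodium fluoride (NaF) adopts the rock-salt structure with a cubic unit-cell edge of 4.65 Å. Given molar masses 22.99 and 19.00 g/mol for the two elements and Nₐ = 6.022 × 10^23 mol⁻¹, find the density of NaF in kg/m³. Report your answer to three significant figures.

The rock-salt structure contains Z = 4 formula units per cell; M(NaF) = 22.99 + 19.00 = 41.99 g/mol.
a³ = (4.650 × 10^-8 cm)³ = 1.005 × 10^-22 cm³.
ρ = 4 × 41.99 / (6.022 × 10²³ × 1.005 × 10^-22) = 2.774 g/cm³ = 2770 kg/m³.

2770 kg/m³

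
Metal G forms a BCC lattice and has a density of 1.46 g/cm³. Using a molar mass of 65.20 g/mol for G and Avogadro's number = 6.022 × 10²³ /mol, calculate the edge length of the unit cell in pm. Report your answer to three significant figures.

529 pm

With Z = 2 atoms per BCC cell, a³ = Z·M/(N_A·ρ) = 2 × 65.20 / (6.022 × 10²³ × 1.460 g/cm³) = 1.483 × 10^-22 cm³.
a = (1.483 × 10^-22)^(1/3) = 5.293 × 10^-8 cm = 529 pm.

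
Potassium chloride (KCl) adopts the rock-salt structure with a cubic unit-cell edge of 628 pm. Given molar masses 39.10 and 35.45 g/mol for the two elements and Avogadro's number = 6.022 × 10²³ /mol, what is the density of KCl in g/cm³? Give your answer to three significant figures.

The rock-salt structure contains Z = 4 formula units per cell; M(KCl) = 39.10 + 35.45 = 74.55 g/mol.
a³ = (6.280 × 10^-8 cm)³ = 2.477 × 10^-22 cm³.
ρ = 4 × 74.55 / (6.022 × 10²³ × 2.477 × 10^-22) = 1.999 g/cm³.

2.00 g/cm³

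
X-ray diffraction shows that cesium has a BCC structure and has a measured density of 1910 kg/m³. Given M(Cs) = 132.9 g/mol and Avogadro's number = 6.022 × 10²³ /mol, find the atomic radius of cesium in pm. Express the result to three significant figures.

266 pm

For a BCC cell (Z = 2), a³ = Z·M/(N_A·ρ) = 2 × 132.9 / (6.022 × 10²³ × 1.910) = 2.311 × 10^-22 cm³, so a = 6.137 × 10^-8 cm = 613.7 pm.
Atoms touch along the body diagonal, so √3·a = 4r, so r = 0.4330 × a = 266 pm.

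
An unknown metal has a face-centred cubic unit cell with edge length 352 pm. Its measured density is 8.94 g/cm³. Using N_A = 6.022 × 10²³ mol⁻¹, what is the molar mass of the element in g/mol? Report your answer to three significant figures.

58.7 g/mol

An FCC cell has Z = 4 atoms; a = 3.520 × 10^-8 cm.
M = ρ·N_A·a³/Z = 8.94 × 6.022 × 10²³ × 4.361 × 10^-23 / 4 = 58.7 g/mol.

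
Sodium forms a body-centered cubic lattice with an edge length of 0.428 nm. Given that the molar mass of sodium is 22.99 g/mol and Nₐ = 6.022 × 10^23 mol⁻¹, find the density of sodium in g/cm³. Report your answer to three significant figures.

0.974 g/cm³

A BCC unit cell contains Z = 2 atoms.
Cell volume: a³ = (0.428 nm)³ = (4.280 × 10^-8 cm)³ = 7.840 × 10^-23 cm³.
ρ = Z·M/(N_A·a³) = 2 × 22.99 / (6.022 × 10²³ × 7.840 × 10^-23) = 0.9739 g/cm³.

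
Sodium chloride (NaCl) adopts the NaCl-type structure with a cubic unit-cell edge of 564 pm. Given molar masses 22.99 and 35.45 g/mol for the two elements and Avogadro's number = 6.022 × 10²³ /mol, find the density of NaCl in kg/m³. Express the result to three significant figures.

The NaCl-type structure contains Z = 4 formula units per cell; M(NaCl) = 22.99 + 35.45 = 58.44 g/mol.
a³ = (5.640 × 10^-8 cm)³ = 1.794 × 10^-22 cm³.
ρ = 4 × 58.44 / (6.022 × 10²³ × 1.794 × 10^-22) = 2.164 g/cm³ = 2160 kg/m³.

2160 kg/m³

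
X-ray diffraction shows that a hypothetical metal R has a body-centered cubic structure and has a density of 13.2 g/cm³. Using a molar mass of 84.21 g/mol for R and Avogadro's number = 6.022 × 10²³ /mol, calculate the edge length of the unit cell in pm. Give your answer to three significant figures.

With Z = 2 atoms per BCC cell, a³ = Z·M/(N_A·ρ) = 2 × 84.21 / (6.022 × 10²³ × 13.20 g/cm³) = 2.119 × 10^-23 cm³.
a = (2.119 × 10^-23)^(1/3) = 2.767 × 10^-8 cm = 277 pm.

277 pm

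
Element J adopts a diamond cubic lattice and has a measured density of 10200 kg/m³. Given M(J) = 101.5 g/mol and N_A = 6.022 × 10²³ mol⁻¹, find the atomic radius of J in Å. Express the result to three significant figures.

For a diamond cubic cell (Z = 8), a³ = Z·M/(N_A·ρ) = 8 × 101.5 / (6.022 × 10²³ × 10.20) = 1.322 × 10^-22 cm³, so a = 5.094 × 10^-8 cm = 5.094 Å.
Nearest neighbors lie along the body diagonal with √3·a = 8r, so r = 0.2165 × a = 1.10 Å.

1.10 Å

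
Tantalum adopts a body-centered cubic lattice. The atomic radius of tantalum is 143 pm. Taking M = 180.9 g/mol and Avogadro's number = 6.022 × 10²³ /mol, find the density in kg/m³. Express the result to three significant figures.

In a BCC lattice, atoms touch along the body diagonal, so √3·a = 4r, giving a = 330.2 pm = 3.302 × 10^-8 cm.
With Z = 2, ρ = Z·M/(N_A·a³) = 2 × 180.9 / (6.022 × 10²³ × 3.602 × 10^-23) = 16.68 g/cm³ = 16700 kg/m³.

16700 kg/m³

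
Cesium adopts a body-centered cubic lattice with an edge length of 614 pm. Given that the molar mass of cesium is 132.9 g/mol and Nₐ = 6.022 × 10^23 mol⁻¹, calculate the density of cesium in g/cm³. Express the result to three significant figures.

A BCC unit cell contains Z = 2 atoms.
Cell volume: a³ = (614 pm)³ = (6.140 × 10^-8 cm)³ = 2.315 × 10^-22 cm³.
ρ = Z·M/(N_A·a³) = 2 × 132.9 / (6.022 × 10²³ × 2.315 × 10^-22) = 1.907 g/cm³.

1.91 g/cm³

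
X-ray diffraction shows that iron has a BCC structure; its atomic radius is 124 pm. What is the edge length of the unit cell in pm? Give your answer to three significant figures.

286 pm

In a BCC lattice, atoms touch along the body diagonal, so √3·a = 4r.
a = 4r/√3 = 4 × 124 / 1.7321 = 286 pm.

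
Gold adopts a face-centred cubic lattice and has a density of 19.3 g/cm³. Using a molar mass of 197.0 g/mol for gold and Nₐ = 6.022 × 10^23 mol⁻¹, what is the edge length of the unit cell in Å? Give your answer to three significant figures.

With Z = 4 atoms per FCC cell, a³ = Z·M/(N_A·ρ) = 4 × 197.0 / (6.022 × 10²³ × 19.30 g/cm³) = 6.780 × 10^-23 cm³.
a = (6.780 × 10^-23)^(1/3) = 4.078 × 10^-8 cm = 4.08 Å.

4.08 Å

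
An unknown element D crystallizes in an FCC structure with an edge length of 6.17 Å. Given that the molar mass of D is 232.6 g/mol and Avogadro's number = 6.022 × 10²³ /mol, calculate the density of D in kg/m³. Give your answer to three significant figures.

An FCC unit cell contains Z = 4 atoms.
Cell volume: a³ = (6.17 Å)³ = (6.170 × 10^-8 cm)³ = 2.349 × 10^-22 cm³.
ρ = Z·M/(N_A·a³) = 4 × 232.6 / (6.022 × 10²³ × 2.349 × 10^-22) = 6.578 g/cm³ = 6580 kg/m³.

6580 kg/m³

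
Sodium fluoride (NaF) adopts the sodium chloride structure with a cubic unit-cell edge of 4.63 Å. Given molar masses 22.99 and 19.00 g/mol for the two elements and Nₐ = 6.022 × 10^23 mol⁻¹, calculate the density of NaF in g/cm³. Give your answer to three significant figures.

2.81 g/cm³

The sodium chloride structure contains Z = 4 formula units per cell; M(NaF) = 22.99 + 19.00 = 41.99 g/mol.
a³ = (4.630 × 10^-8 cm)³ = 9.925 × 10^-23 cm³.
ρ = 4 × 41.99 / (6.022 × 10²³ × 9.925 × 10^-23) = 2.810 g/cm³.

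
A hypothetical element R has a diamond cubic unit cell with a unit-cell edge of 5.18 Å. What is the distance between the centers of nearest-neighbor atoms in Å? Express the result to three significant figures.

2.24 Å

In a diamond cubic structure, nearest neighbors lie along the body diagonal with √3·a = 8r; the nearest-neighbor distance equals 2r = 0.4330·a.
d = 0.4330 × 5.18 = 2.24 Å.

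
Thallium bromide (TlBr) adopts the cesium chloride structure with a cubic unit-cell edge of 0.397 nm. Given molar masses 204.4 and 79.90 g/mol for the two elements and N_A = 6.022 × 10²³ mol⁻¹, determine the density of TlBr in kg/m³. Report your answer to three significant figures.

The cesium chloride structure contains Z = 1 formula unit per cell; M(TlBr) = 204.4 + 79.90 = 284.3 g/mol.
a³ = (3.970 × 10^-8 cm)³ = 6.257 × 10^-23 cm³.
ρ = 1 × 284.3 / (6.022 × 10²³ × 6.257 × 10^-23) = 7.545 g/cm³ = 7550 kg/m³.

7550 kg/m³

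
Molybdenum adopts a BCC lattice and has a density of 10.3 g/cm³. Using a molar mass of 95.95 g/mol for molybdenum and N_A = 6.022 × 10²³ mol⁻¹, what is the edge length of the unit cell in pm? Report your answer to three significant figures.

314 pm

With Z = 2 atoms per BCC cell, a³ = Z·M/(N_A·ρ) = 2 × 95.95 / (6.022 × 10²³ × 10.30 g/cm³) = 3.094 × 10^-23 cm³.
a = (3.094 × 10^-23)^(1/3) = 3.139 × 10^-8 cm = 314 pm.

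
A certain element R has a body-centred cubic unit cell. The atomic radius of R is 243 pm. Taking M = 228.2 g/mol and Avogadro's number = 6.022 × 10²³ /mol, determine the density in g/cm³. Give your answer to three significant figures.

4.29 g/cm³

In a BCC lattice, atoms touch along the body diagonal, so √3·a = 4r, giving a = 561.2 pm = 5.612 × 10^-8 cm.
With Z = 2, ρ = Z·M/(N_A·a³) = 2 × 228.2 / (6.022 × 10²³ × 1.767 × 10^-22) = 4.288 g/cm³.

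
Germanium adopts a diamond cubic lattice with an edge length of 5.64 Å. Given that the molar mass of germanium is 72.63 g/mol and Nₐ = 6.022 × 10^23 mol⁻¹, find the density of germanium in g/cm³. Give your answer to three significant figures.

5.38 g/cm³

A diamond cubic unit cell contains Z = 8 atoms.
Cell volume: a³ = (5.64 Å)³ = (5.640 × 10^-8 cm)³ = 1.794 × 10^-22 cm³.
ρ = Z·M/(N_A·a³) = 8 × 72.63 / (6.022 × 10²³ × 1.794 × 10^-22) = 5.378 g/cm³.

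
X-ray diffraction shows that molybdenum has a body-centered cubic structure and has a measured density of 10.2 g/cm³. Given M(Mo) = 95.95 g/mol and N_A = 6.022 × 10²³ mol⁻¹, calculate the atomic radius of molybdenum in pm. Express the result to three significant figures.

For a BCC cell (Z = 2), a³ = Z·M/(N_A·ρ) = 2 × 95.95 / (6.022 × 10²³ × 10.20) = 3.124 × 10^-23 cm³, so a = 3.150 × 10^-8 cm = 315.0 pm.
Atoms touch along the body diagonal, so √3·a = 4r, so r = 0.4330 × a = 136 pm.

136 pm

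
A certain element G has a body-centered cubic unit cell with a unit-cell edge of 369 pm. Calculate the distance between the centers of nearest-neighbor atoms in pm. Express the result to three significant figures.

In a BCC structure, atoms touch along the body diagonal, so √3·a = 4r; the nearest-neighbor distance equals 2r = 0.8660·a.
d = 0.8660 × 369 = 320 pm.

320 pm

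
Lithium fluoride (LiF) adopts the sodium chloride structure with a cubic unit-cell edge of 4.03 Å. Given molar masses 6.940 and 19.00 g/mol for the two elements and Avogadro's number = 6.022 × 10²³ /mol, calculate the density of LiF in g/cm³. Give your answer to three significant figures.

2.63 g/cm³

The sodium chloride structure contains Z = 4 formula units per cell; M(LiF) = 6.940 + 19.00 = 25.94 g/mol.
a³ = (4.030 × 10^-8 cm)³ = 6.545 × 10^-23 cm³.
ρ = 4 × 25.94 / (6.022 × 10²³ × 6.545 × 10^-23) = 2.633 g/cm³.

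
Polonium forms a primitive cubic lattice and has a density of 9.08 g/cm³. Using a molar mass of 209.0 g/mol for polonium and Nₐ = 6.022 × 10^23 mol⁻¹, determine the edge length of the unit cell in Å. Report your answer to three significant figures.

With Z = 1 atom per simple cubic cell, a³ = Z·M/(N_A·ρ) = 1 × 209.0 / (6.022 × 10²³ × 9.080 g/cm³) = 3.822 × 10^-23 cm³.
a = (3.822 × 10^-23)^(1/3) = 3.369 × 10^-8 cm = 3.37 Å.

3.37 Å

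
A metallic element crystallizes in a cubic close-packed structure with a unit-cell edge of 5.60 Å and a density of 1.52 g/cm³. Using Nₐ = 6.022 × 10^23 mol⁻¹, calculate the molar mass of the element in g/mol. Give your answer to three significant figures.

An FCC cell has Z = 4 atoms; a = 5.600 × 10^-8 cm.
M = ρ·N_A·a³/Z = 1.52 × 6.022 × 10²³ × 1.756 × 10^-22 / 4 = 40.2 g/mol.

40.2 g/mol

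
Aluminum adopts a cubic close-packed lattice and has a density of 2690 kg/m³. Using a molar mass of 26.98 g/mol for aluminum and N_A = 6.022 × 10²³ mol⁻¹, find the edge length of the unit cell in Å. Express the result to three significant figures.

4.05 Å

With Z = 4 atoms per FCC cell, a³ = Z·M/(N_A·ρ) = 4 × 26.98 / (6.022 × 10²³ × 2.690 g/cm³) = 6.662 × 10^-23 cm³.
a = (6.662 × 10^-23)^(1/3) = 4.054 × 10^-8 cm = 4.05 Å.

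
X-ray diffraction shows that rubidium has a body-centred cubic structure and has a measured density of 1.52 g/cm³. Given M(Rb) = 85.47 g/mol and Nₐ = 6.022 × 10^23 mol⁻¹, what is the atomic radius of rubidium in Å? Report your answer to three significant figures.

2.48 Å

For a BCC cell (Z = 2), a³ = Z·M/(N_A·ρ) = 2 × 85.47 / (6.022 × 10²³ × 1.520) = 1.867 × 10^-22 cm³, so a = 5.716 × 10^-8 cm = 5.716 Å.
Atoms touch along the body diagonal, so √3·a = 4r, so r = 0.4330 × a = 2.48 Å.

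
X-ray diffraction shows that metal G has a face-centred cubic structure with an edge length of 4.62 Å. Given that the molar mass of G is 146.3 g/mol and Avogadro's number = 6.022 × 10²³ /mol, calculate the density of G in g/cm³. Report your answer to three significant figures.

An FCC unit cell contains Z = 4 atoms.
Cell volume: a³ = (4.62 Å)³ = (4.620 × 10^-8 cm)³ = 9.861 × 10^-23 cm³.
ρ = Z·M/(N_A·a³) = 4 × 146.3 / (6.022 × 10²³ × 9.861 × 10^-23) = 9.855 g/cm³.

9.85 g/cm³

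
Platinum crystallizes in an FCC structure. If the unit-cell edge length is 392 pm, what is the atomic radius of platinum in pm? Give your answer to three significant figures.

In an FCC lattice, atoms touch along the face diagonal, so √2·a = 4r.
r = √2·a/4 = 1.4142 × 392 / 4 = 139 pm.

139 pm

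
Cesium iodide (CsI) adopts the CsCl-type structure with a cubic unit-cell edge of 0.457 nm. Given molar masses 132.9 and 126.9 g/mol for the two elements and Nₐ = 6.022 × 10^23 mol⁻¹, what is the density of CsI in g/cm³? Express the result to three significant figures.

4.52 g/cm³

The CsCl-type structure contains Z = 1 formula unit per cell; M(CsI) = 132.9 + 126.9 = 259.8 g/mol.
a³ = (4.570 × 10^-8 cm)³ = 9.544 × 10^-23 cm³.
ρ = 1 × 259.8 / (6.022 × 10²³ × 9.544 × 10^-23) = 4.520 g/cm³.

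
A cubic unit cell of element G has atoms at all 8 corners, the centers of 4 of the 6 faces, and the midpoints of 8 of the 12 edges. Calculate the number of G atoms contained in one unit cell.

5

Corner atoms are shared by 8 cells (1/8 each), face atoms by 2 (1/2 each), edge atoms by 4 (1/4 each).
Net atoms = 8 × 1/8 + 4 × 1/2 + 8 × 1/4 = 1 + 2 + 2 = 5.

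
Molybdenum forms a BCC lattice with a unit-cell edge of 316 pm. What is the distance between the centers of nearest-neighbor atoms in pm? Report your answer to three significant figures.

274 pm

In a BCC structure, atoms touch along the body diagonal, so √3·a = 4r; the nearest-neighbor distance equals 2r = 0.8660·a.
d = 0.8660 × 316 = 274 pm.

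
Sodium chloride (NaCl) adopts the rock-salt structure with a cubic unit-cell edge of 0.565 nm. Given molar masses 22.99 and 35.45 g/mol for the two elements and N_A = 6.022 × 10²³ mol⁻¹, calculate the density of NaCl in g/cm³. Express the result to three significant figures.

2.15 g/cm³

The rock-salt structure contains Z = 4 formula units per cell; M(NaCl) = 22.99 + 35.45 = 58.44 g/mol.
a³ = (5.650 × 10^-8 cm)³ = 1.804 × 10^-22 cm³.
ρ = 4 × 58.44 / (6.022 × 10²³ × 1.804 × 10^-22) = 2.152 g/cm³.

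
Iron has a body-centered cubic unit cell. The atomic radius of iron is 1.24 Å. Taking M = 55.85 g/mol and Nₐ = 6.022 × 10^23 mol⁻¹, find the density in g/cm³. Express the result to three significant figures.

7.90 g/cm³

In a BCC lattice, atoms touch along the body diagonal, so √3·a = 4r, giving a = 2.864 Å = 2.864 × 10^-8 cm.
With Z = 2, ρ = Z·M/(N_A·a³) = 2 × 55.85 / (6.022 × 10²³ × 2.348 × 10^-23) = 7.899 g/cm³.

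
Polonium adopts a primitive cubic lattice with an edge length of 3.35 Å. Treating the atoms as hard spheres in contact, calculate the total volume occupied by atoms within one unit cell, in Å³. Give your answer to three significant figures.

In a simple cubic lattice atoms touch along the cell edge, so a = 2r, so r = 0.5000a = 1.675 Å.
V_atoms = Z × (4/3)πr³ = 1 × (4/3)π × (1.675)³ = 19.7 Å³.

19.7 Å³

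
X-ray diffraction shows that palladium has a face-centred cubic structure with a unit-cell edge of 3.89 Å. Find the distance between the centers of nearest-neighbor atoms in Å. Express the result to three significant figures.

In an FCC structure, atoms touch along the face diagonal, so √2·a = 4r; the nearest-neighbor distance equals 2r = 0.7071·a.
d = 0.7071 × 3.89 = 2.75 Å.

2.75 Å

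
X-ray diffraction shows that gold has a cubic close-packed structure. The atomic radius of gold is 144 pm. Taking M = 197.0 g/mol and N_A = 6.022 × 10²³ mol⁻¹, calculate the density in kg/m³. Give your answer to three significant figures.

In an FCC lattice, atoms touch along the face diagonal, so √2·a = 4r, giving a = 407.3 pm = 4.073 × 10^-8 cm.
With Z = 4, ρ = Z·M/(N_A·a³) = 4 × 197.0 / (6.022 × 10²³ × 6.757 × 10^-23) = 19.37 g/cm³ = 19400 kg/m³.

19400 kg/m³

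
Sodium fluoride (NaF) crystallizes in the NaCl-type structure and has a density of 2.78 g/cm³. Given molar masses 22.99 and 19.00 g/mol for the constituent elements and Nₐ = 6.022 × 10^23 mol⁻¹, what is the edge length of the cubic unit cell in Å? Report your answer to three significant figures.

4.65 Å

M(NaF) = 41.99 g/mol; Z = 4 formula units per cell.
a³ = Z·M/(N_A·ρ) = 4 × 41.99 / (6.022 × 10²³ × 2.78) = 1.003 × 10^-22 cm³, so a = 4.647 × 10^-8 cm = 4.65 Å.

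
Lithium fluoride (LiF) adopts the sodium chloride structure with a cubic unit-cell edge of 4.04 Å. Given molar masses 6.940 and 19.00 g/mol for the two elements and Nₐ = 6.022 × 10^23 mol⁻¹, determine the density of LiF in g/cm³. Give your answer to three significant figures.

The sodium chloride structure contains Z = 4 formula units per cell; M(LiF) = 6.940 + 19.00 = 25.94 g/mol.
a³ = (4.040 × 10^-8 cm)³ = 6.594 × 10^-23 cm³.
ρ = 4 × 25.94 / (6.022 × 10²³ × 6.594 × 10^-23) = 2.613 g/cm³.

2.61 g/cm³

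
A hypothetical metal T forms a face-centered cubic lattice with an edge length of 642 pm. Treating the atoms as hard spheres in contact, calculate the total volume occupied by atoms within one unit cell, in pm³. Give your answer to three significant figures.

1.96 × 10^8 pm³

In an FCC lattice atoms touch along the face diagonal, so √2·a = 4r, so r = 0.3536a = 227.0 pm.
V_atoms = Z × (4/3)πr³ = 4 × (4/3)π × (227.0)³ = 1.96 × 10^8 pm³.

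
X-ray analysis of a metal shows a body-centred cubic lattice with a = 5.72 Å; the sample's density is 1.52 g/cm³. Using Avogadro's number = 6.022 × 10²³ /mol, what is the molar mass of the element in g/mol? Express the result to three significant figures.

85.7 g/mol

A BCC cell has Z = 2 atoms; a = 5.720 × 10^-8 cm.
M = ρ·N_A·a³/Z = 1.52 × 6.022 × 10²³ × 1.871 × 10^-22 / 2 = 85.7 g/mol.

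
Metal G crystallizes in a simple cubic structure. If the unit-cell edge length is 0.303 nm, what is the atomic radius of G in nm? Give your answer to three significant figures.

In a simple cubic lattice, atoms touch along the cell edge, so a = 2r.
r = a/2 = 0.303/2 = 0.152 nm.

0.152 nm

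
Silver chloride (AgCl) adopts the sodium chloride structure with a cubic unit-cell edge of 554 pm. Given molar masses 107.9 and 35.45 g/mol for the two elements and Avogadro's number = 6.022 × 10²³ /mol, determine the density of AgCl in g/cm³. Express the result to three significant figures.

5.60 g/cm³

The sodium chloride structure contains Z = 4 formula units per cell; M(AgCl) = 107.9 + 35.45 = 143.35 g/mol.
a³ = (5.540 × 10^-8 cm)³ = 1.700 × 10^-22 cm³.
ρ = 4 × 143.35 / (6.022 × 10²³ × 1.700 × 10^-22) = 5.600 g/cm³.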